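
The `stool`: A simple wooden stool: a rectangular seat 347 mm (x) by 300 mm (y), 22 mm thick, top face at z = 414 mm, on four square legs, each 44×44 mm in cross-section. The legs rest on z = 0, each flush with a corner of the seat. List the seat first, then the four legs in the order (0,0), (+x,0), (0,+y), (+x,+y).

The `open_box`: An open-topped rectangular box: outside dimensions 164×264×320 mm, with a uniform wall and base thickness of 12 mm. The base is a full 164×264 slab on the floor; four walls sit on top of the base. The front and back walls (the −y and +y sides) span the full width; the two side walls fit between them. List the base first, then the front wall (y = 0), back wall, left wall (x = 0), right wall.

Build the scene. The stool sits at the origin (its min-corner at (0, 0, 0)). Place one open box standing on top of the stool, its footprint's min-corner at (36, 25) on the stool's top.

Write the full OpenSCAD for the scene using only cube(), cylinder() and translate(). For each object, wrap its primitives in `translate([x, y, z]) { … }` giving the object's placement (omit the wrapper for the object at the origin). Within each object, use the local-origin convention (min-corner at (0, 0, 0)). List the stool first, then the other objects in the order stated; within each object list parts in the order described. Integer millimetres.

translate([0, 0, 392]) cube([347, 300, 22]);
cube([44, 44, 392]);
translate([303, 0, 0]) cube([44, 44, 392]);
translate([0, 256, 0]) cube([44, 44, 392]);
translate([303, 256, 0]) cube([44, 44, 392]);
translate([36, 25, 414]) {
  cube([164, 264, 12]);
  translate([0, 0, 12]) cube([164, 12, 308]);
  translate([0, 252, 12]) cube([164, 12, 308]);
  translate([0, 12, 12]) cube([12, 240, 308]);
  translate([152, 12, 12]) cube([12, 240, 308]);
}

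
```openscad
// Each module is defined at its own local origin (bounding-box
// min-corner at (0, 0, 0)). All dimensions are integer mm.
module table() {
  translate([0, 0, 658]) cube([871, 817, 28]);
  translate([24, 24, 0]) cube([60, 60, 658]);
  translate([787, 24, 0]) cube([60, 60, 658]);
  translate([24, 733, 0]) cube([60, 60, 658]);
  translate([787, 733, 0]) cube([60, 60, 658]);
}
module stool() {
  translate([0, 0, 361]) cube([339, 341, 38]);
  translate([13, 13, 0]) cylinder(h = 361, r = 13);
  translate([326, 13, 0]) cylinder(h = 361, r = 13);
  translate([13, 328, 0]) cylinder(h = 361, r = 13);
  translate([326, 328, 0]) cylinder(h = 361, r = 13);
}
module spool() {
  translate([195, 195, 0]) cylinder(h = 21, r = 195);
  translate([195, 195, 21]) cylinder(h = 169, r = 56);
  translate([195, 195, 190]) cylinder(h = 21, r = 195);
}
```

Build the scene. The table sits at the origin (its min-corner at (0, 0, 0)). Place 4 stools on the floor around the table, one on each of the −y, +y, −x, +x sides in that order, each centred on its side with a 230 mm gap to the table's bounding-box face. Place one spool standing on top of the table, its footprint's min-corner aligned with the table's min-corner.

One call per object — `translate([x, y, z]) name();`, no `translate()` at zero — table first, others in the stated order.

table();
translate([266, -571, 0]) stool();
translate([266, 1047, 0]) stool();
translate([-569, 238, 0]) stool();
translate([1101, 238, 0]) stool();
translate([0, 0, 686]) spool();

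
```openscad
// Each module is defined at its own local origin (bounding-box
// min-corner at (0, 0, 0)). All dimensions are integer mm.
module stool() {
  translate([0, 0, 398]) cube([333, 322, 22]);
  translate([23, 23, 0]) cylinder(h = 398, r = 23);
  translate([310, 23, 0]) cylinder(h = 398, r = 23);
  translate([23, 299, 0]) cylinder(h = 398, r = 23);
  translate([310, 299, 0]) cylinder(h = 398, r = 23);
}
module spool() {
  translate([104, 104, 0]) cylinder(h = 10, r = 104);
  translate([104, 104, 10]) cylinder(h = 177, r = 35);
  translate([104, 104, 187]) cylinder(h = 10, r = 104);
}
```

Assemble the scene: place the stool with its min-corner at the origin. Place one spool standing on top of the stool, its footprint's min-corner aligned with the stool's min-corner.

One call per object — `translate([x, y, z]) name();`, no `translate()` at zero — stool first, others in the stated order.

stool();
translate([0, 0, 420]) spool();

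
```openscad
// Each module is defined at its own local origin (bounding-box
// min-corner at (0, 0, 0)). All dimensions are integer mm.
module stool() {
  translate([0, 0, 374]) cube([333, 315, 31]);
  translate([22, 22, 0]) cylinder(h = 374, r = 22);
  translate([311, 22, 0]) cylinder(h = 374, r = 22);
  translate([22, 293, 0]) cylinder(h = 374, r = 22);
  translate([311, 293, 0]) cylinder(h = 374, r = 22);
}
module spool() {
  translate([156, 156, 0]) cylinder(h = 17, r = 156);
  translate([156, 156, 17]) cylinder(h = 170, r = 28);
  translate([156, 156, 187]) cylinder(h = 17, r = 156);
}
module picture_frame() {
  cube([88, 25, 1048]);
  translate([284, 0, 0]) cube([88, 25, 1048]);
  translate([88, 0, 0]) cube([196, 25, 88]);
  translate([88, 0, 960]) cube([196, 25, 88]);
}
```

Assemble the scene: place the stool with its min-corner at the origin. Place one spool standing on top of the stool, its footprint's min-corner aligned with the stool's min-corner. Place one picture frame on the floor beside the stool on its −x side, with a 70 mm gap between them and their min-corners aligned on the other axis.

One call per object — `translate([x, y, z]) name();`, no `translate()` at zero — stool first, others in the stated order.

stool();
translate([0, 0, 405]) spool();
translate([-442, 0, 0]) picture_frame();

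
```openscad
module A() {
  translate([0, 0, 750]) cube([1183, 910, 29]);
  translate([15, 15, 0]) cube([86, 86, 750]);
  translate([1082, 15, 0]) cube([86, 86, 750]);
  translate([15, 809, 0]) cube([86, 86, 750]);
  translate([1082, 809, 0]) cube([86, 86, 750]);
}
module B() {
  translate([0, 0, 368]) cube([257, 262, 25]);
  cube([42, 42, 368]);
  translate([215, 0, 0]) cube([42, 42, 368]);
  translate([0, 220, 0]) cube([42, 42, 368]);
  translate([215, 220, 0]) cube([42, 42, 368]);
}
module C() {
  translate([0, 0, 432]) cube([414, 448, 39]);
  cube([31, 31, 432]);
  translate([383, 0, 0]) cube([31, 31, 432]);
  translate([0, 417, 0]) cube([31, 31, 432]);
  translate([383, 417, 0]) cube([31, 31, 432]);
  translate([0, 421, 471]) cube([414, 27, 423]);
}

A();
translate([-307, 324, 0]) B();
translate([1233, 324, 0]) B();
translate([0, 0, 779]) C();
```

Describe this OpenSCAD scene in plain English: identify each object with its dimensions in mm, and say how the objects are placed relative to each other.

A is a table with a 1183×910 mm rectangular top, 29 mm thick, top surface at z = 779 mm, supported by four 86×86 mm square legs, each inset 15 mm from the nearest pair of top edges, running from the floor.

B is a four-legged stool. The seat is a 257×262×25 mm slab whose top surface is at z = 393 mm; four square legs, each 42×42 mm in cross-section, run from the floor (z = 0) to the underside of the seat, each flush with a corner of the seat.

C is a chair: 414×448 mm seat, 39 mm thick, top at z = 471 mm, on four 31 mm square corner legs flush with the seat edges. A 27 mm thick backrest slab spans the full seat width, extending 423 mm above the seat top, its back face flush with the seat's +y edge.

Two stools sit around the table at the −x, +x sides. The chair is on top of the table.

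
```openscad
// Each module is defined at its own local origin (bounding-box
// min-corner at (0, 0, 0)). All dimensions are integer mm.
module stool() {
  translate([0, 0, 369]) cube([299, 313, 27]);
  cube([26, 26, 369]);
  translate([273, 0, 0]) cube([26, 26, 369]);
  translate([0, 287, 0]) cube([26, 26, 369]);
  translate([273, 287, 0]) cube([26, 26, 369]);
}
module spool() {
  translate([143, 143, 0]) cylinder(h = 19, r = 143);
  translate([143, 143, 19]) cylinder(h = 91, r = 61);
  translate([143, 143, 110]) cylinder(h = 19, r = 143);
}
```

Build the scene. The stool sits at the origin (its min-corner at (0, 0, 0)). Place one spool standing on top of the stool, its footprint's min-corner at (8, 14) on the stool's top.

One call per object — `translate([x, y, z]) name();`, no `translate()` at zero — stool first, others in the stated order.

stool();
translate([8, 14, 396]) spool();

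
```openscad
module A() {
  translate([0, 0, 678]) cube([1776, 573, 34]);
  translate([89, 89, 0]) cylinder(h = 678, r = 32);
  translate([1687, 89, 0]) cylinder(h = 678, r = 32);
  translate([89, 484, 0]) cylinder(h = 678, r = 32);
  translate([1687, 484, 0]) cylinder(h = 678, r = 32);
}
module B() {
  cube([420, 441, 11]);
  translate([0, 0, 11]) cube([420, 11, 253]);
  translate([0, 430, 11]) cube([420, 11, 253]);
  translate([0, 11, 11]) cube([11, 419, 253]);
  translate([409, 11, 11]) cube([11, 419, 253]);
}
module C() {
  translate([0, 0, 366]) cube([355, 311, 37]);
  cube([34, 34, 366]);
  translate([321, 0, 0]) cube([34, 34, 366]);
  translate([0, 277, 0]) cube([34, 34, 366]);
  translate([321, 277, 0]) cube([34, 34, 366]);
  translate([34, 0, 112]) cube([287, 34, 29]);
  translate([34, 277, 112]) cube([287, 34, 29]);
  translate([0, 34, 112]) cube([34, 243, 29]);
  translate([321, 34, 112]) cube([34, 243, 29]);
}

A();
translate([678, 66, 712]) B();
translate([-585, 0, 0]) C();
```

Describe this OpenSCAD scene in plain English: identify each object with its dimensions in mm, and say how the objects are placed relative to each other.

A is a table with a 1776×573 mm rectangular top, 34 mm thick, top surface at z = 712 mm, supported by four round legs of 64 mm diameter, each leg's bounding box inset 57 mm from the nearest pair of top edges, running from the floor.

B is an open-topped rectangular box: outside dimensions 420×441×264 mm, with a uniform wall and base thickness of 11 mm. The base is a full 420×441 slab on the floor; four walls sit on top of the base. The front and back walls (the −y and +y sides) span the full width; the two side walls fit between them.

C is a four-legged stool. The seat is 355×311 mm, 37 mm thick, top at z = 403 mm. It stands on four square legs, each 34×34 mm in cross-section, from z = 0 to the seat underside, each flush with a corner of the seat. Four stretchers, 34 mm wide and 29 mm tall, connect adjacent legs with their undersides at z = 112 mm, each running between the inner faces of the legs it joins and aligned with the legs' outer faces on the other axis.

The open box is on top of the table, centred. The stool is on the floor beside the table on its −x side.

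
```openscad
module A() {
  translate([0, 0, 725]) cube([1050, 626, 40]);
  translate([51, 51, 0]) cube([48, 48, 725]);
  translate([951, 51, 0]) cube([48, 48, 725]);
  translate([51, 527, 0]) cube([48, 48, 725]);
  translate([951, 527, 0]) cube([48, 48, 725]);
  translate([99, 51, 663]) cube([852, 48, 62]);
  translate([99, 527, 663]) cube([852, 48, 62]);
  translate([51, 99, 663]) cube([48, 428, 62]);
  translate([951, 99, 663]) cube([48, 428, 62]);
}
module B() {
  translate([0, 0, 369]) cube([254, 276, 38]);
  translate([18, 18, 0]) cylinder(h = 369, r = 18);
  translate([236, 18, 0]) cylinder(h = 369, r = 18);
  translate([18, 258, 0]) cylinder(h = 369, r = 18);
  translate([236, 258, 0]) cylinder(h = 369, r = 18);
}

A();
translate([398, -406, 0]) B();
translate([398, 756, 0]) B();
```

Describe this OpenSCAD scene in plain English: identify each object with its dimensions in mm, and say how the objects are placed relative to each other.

A is a table with a 1050×626 mm rectangular top, 40 mm thick, top surface at z = 765 mm, supported by four 48×48 mm square legs, each inset 51 mm from the nearest pair of top edges, running from the floor. Four apron rails, 48 mm thick and 62 mm tall, run between adjacent legs with their top edges flush with the underside of the top and their outer faces flush with the legs' outer faces.

B is a four-legged stool. The seat is a 254×276×38 mm slab whose top surface is at z = 407 mm; four round legs, each 36 mm in diameter, run from the floor (z = 0) to the underside of the seat, each leg's axis is inset half a diameter from the nearest pair of seat edges (so the leg's bounding box is flush with the corner).

Two stools sit around the table at the −y, +y sides.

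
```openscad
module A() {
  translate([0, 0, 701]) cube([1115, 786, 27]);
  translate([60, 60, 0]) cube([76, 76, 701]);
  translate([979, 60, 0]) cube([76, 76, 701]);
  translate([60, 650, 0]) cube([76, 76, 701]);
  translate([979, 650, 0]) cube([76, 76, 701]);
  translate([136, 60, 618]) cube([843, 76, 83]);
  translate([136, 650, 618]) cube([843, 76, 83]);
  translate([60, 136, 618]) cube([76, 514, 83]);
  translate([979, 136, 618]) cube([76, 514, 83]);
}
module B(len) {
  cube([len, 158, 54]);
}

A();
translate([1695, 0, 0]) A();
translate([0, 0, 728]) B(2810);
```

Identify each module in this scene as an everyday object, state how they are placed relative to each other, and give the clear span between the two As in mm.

Second table starts at x = 1695; first ends at x = 1115; clear span = 1695 − 1115 = 580 mm.

A is a table. B is a beam. A beam spans the tops of two tables. The clear span between the two tables is 580 mm.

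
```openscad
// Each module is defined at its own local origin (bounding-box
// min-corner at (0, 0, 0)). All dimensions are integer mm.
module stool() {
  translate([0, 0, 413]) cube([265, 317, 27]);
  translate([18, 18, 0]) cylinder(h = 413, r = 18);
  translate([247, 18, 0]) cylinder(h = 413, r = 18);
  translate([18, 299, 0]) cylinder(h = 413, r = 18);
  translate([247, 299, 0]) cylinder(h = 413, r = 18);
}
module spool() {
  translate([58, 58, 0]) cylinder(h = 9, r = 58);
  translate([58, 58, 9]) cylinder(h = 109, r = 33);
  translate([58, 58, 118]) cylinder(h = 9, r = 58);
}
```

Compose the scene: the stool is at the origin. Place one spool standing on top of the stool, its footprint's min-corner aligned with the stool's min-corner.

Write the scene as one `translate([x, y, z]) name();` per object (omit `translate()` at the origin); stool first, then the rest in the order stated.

stool();
translate([0, 0, 440]) spool();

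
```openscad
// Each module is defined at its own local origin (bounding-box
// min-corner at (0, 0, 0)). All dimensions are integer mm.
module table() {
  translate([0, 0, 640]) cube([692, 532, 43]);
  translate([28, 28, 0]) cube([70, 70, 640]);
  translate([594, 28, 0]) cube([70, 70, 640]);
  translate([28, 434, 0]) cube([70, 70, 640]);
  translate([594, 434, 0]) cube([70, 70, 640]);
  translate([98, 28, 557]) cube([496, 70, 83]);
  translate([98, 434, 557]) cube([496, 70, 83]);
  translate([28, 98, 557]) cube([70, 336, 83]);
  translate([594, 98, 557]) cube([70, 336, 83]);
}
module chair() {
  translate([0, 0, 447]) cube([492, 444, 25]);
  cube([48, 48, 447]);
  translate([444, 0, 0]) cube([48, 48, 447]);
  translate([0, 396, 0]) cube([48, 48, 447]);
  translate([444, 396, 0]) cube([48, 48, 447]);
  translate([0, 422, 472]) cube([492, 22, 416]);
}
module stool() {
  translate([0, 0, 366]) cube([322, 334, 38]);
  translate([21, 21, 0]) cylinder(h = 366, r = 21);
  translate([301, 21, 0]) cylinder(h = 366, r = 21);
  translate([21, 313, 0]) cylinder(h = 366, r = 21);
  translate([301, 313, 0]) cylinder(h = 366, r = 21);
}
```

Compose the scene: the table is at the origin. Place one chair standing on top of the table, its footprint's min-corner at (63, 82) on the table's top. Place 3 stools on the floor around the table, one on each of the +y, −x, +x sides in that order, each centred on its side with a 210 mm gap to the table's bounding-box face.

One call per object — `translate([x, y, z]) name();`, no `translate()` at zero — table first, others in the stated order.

table();
translate([63, 82, 683]) chair();
translate([185, 742, 0]) stool();
translate([-532, 99, 0]) stool();
translate([902, 99, 0]) stool();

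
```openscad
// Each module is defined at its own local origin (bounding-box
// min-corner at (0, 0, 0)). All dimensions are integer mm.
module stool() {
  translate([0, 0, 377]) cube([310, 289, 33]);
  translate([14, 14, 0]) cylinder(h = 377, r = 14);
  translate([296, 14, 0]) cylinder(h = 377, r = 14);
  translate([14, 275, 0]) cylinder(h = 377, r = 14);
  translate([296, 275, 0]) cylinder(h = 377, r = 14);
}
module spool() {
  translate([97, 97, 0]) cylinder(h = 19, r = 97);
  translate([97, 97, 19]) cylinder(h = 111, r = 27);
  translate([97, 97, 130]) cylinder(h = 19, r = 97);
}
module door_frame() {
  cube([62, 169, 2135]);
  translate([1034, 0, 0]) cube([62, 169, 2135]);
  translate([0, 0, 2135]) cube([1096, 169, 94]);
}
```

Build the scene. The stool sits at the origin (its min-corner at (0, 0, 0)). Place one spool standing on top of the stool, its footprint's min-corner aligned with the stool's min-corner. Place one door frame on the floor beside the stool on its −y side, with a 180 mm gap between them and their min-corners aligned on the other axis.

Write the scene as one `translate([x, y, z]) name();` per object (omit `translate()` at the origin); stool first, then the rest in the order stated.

stool();
translate([0, 0, 410]) spool();
translate([0, -349, 0]) door_frame();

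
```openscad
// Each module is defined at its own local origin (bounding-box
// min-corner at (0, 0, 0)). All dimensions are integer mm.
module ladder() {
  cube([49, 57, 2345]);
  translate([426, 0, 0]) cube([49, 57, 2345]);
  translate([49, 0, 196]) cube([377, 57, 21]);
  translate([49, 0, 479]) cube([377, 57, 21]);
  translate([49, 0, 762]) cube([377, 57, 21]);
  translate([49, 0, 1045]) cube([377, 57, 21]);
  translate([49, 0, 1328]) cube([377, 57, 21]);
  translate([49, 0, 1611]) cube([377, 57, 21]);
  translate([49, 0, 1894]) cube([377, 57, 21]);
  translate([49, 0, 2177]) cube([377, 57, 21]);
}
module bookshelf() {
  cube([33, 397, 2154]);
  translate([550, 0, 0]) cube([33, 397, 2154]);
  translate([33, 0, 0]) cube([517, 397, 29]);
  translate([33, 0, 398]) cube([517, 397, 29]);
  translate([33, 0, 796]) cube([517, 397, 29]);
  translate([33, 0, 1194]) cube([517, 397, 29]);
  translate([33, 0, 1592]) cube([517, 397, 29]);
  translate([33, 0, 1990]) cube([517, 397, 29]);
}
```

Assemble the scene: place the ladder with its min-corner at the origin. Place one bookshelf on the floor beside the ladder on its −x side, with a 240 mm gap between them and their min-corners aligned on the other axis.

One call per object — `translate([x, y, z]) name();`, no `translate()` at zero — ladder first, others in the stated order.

ladder();
translate([-823, 0, 0]) bookshelf();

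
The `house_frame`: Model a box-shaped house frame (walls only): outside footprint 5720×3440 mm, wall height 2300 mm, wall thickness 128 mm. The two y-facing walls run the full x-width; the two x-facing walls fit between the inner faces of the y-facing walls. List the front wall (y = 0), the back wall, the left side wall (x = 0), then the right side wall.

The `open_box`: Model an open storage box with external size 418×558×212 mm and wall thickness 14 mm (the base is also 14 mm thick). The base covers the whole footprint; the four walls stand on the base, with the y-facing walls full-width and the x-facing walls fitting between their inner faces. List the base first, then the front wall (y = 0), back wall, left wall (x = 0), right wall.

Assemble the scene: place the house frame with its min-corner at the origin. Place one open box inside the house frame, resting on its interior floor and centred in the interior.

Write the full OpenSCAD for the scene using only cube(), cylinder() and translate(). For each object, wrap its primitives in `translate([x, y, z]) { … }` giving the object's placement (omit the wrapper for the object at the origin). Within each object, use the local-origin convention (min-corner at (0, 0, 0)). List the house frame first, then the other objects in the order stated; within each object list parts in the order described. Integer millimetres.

cube([5720, 128, 2300]);
translate([0, 3312, 0]) cube([5720, 128, 2300]);
translate([0, 128, 0]) cube([128, 3184, 2300]);
translate([5592, 128, 0]) cube([128, 3184, 2300]);
translate([2651, 1441, 0]) {
  cube([418, 558, 14]);
  translate([0, 0, 14]) cube([418, 14, 198]);
  translate([0, 544, 14]) cube([418, 14, 198]);
  translate([0, 14, 14]) cube([14, 530, 198]);
  translate([404, 14, 14]) cube([14, 530, 198]);
}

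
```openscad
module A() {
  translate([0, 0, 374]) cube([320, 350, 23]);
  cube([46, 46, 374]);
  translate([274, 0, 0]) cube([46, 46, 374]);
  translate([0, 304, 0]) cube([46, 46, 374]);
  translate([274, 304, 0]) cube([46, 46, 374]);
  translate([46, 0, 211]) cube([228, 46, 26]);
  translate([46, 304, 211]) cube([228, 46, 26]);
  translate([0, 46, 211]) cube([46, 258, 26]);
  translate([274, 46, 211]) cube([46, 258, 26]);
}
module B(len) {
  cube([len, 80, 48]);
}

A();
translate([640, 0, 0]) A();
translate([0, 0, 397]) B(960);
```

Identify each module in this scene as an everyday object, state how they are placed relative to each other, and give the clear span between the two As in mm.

Second stool starts at x = 640; first ends at x = 320; clear span = 640 − 320 = 320 mm.

A is a stool. B is a beam. A beam spans the tops of two stools. The clear span between the two stools is 320 mm.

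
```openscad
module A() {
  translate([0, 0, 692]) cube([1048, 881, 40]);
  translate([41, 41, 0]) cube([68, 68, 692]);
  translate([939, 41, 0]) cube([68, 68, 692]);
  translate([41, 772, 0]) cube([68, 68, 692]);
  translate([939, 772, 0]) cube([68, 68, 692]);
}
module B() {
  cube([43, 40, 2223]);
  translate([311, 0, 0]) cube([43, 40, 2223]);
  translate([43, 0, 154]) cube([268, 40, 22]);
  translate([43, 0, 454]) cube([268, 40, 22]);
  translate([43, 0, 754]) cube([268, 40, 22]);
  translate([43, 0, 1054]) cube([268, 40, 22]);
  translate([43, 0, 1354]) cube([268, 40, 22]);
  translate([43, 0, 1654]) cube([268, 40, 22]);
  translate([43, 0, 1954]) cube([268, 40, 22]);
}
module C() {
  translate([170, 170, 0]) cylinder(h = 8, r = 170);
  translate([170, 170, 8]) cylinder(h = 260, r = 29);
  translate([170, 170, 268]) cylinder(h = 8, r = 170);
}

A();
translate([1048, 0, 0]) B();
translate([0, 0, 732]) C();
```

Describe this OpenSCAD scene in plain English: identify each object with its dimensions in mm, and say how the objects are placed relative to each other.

A is a rectangular dining table. The top is 1048×881×40 mm with its upper surface at z = 732 mm. It stands on four 68×68 mm square legs, each inset 41 mm from the nearest pair of top edges, running from the floor to the underside of the top.

B is a straight ladder. Two 43×40 mm vertical rails, 2223 mm tall, stand 354 mm apart (outside-to-outside) with their front faces coplanar on the −y side. 7 rungs, each 40 mm deep and 22 mm tall, span between the inner faces of the rails, front faces flush with the rails. The lowest rung's underside is at z = 154 mm and rungs are spaced 300 mm apart (underside to underside).

C is a spool: two coaxial disc flanges of radius 170 mm and thickness 8 mm, joined by a core cylinder of radius 29 mm and height 260 mm. The lower flange rests on z = 0 and the three cylinders share a vertical axis.

The ladder is against the table's +x side, with their −y faces flush. The spool is on top of the table.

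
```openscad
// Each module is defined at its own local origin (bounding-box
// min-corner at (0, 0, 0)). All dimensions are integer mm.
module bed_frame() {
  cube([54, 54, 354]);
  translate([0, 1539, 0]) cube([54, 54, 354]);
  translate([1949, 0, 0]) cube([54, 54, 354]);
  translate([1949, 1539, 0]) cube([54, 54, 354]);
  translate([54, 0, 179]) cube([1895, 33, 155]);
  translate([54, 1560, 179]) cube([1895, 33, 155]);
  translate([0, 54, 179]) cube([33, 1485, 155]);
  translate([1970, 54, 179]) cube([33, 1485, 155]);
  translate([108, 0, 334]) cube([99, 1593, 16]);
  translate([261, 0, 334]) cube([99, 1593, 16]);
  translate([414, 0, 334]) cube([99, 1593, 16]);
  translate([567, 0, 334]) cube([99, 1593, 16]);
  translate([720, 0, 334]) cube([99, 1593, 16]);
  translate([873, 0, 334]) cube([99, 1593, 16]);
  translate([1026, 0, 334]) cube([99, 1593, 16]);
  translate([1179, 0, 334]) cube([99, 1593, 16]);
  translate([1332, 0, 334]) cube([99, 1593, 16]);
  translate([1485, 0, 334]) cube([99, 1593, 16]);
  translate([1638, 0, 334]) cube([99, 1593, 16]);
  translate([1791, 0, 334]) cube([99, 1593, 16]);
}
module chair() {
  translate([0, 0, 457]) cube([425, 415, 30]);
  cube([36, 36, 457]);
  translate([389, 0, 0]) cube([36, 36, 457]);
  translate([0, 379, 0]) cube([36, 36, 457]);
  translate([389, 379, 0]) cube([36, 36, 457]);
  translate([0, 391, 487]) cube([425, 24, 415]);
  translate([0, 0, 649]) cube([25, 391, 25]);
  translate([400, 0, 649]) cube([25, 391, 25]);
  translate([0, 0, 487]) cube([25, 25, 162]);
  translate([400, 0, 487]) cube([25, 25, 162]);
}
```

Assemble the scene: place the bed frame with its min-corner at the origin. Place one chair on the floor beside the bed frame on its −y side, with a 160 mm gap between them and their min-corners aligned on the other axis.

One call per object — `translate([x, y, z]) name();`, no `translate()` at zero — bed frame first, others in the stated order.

bed_frame();
translate([0, -575, 0]) chair();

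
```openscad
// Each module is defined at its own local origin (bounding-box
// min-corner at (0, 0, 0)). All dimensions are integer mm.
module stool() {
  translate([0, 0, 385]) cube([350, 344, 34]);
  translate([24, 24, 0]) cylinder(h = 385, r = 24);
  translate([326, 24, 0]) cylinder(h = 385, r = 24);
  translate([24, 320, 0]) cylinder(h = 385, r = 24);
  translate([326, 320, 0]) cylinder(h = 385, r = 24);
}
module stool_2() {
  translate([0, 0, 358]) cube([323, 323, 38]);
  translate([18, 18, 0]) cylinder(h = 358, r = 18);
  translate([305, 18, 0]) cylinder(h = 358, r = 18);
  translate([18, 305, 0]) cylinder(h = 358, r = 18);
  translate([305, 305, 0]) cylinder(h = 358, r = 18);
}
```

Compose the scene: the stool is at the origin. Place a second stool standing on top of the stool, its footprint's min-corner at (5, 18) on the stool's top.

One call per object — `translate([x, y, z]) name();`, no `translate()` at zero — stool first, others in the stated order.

stool();
translate([5, 18, 419]) stool_2();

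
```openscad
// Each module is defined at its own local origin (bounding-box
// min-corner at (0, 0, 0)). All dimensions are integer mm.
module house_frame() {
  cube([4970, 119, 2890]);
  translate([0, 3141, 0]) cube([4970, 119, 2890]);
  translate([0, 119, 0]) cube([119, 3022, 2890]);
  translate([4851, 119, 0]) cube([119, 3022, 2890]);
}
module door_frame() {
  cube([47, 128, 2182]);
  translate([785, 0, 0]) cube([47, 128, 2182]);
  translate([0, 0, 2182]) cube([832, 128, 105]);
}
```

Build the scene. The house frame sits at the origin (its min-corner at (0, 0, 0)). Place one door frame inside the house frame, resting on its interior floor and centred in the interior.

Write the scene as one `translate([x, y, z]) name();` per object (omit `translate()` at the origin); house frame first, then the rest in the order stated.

house_frame();
translate([2069, 1566, 0]) door_frame();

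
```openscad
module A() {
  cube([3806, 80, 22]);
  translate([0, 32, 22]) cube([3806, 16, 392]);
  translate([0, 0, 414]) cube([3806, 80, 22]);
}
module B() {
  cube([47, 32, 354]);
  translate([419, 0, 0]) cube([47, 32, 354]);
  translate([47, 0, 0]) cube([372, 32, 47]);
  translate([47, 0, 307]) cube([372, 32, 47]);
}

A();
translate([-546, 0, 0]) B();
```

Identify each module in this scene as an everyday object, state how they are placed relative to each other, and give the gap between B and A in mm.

The picture frame's nearest face is 80 mm from the I-beam's −x face.

A is an I-beam. B is a picture frame. The picture frame is on the floor beside the I-beam on its −x side. The gap between the picture frame and the I-beam is 80 mm.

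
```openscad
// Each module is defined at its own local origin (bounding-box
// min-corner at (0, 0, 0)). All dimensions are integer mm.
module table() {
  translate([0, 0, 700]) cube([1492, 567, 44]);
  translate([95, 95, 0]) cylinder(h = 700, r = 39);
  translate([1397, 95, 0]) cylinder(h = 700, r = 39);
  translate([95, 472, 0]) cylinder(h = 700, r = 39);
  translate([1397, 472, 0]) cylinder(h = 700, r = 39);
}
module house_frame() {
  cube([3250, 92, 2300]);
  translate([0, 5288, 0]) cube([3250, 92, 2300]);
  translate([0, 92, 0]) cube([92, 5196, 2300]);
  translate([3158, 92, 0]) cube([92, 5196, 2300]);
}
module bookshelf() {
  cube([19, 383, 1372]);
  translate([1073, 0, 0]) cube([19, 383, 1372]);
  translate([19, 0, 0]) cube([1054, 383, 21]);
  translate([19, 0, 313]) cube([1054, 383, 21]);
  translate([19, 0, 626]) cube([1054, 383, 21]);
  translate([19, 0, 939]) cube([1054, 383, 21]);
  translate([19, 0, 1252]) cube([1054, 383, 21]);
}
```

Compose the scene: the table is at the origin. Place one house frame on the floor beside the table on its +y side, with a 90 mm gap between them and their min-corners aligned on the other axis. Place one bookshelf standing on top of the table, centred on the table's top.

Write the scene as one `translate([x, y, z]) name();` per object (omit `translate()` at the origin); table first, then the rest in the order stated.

table();
translate([0, 657, 0]) house_frame();
translate([200, 92, 744]) bookshelf();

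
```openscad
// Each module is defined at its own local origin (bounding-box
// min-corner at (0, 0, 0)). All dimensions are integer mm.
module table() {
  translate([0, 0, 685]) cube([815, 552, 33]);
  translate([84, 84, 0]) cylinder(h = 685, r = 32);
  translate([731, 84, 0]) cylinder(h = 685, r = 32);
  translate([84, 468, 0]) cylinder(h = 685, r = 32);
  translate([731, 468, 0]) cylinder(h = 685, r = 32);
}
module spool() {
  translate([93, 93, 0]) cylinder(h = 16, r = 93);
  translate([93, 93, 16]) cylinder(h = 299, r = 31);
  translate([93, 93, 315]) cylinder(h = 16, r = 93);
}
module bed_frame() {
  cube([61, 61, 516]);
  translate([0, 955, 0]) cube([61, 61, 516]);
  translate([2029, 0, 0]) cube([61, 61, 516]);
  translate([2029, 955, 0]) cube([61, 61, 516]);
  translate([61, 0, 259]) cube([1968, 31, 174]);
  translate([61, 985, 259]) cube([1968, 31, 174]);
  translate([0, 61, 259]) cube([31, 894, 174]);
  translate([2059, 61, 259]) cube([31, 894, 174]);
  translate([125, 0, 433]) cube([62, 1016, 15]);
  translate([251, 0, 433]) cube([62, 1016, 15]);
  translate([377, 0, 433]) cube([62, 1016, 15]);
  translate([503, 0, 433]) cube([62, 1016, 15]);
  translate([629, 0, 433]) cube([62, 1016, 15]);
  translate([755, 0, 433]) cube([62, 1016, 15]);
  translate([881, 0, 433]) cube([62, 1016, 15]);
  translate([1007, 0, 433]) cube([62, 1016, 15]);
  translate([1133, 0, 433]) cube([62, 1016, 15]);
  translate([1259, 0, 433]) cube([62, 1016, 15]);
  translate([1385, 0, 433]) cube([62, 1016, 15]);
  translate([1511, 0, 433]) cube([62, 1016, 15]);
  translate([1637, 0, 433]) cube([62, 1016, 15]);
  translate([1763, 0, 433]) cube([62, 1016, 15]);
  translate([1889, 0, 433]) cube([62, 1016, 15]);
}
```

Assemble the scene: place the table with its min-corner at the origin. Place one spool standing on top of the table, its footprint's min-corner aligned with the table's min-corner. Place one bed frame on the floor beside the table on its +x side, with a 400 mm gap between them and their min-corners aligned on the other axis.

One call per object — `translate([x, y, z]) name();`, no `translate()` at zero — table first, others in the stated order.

table();
translate([0, 0, 718]) spool();
translate([1215, 0, 0]) bed_frame();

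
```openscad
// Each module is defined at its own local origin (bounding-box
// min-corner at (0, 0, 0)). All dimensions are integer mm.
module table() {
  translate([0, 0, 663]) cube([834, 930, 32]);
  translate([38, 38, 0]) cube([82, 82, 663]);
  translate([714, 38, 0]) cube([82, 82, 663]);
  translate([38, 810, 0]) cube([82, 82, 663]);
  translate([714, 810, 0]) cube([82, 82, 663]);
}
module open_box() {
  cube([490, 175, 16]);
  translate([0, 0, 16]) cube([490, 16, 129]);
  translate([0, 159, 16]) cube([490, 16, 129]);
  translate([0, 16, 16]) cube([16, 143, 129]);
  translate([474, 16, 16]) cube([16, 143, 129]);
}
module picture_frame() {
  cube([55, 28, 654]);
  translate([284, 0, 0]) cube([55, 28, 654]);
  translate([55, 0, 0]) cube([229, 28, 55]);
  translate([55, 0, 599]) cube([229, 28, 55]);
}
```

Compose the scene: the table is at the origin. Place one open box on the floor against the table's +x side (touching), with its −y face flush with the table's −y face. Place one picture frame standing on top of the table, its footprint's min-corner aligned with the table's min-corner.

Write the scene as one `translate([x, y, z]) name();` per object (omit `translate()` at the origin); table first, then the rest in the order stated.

table();
translate([834, 0, 0]) open_box();
translate([0, 0, 695]) picture_frame();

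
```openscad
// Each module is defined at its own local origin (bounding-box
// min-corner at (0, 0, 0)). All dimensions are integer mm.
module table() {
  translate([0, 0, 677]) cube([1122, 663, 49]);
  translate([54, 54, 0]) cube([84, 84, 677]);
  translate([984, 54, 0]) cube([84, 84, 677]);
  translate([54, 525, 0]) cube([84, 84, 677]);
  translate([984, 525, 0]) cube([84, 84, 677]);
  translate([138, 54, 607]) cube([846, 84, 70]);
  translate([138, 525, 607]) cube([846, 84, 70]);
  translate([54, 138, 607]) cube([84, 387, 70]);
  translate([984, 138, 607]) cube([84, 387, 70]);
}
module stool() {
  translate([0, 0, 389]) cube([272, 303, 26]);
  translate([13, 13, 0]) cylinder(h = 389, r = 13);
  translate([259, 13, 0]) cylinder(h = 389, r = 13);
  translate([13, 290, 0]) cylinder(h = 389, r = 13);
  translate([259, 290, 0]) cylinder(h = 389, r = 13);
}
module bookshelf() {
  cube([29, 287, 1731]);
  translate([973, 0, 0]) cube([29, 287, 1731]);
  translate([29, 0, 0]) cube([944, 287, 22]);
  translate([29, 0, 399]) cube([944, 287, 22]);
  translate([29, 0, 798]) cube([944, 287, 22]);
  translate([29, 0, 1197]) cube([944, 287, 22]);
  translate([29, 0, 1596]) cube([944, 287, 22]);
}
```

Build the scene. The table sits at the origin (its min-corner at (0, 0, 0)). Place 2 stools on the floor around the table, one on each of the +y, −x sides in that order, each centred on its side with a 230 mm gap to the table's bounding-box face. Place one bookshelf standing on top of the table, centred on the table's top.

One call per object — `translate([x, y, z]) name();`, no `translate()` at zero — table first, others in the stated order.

table();
translate([425, 893, 0]) stool();
translate([-502, 180, 0]) stool();
translate([60, 188, 726]) bookshelf();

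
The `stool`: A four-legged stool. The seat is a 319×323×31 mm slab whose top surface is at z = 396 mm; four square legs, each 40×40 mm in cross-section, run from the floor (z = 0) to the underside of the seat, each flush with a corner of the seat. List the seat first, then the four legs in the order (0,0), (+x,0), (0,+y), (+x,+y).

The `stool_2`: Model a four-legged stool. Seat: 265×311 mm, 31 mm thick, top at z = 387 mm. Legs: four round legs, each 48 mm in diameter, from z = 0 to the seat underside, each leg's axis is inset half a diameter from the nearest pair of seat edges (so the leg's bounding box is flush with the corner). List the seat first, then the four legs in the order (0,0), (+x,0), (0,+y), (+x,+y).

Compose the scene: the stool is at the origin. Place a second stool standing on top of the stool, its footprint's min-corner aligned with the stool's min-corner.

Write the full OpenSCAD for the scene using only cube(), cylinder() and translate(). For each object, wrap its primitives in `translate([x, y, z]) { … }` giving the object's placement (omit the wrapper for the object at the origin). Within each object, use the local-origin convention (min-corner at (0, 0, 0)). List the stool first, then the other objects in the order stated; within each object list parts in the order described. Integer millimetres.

translate([0, 0, 365]) cube([319, 323, 31]);
cube([40, 40, 365]);
translate([279, 0, 0]) cube([40, 40, 365]);
translate([0, 283, 0]) cube([40, 40, 365]);
translate([279, 283, 0]) cube([40, 40, 365]);
translate([0, 0, 396]) {
  translate([0, 0, 356]) cube([265, 311, 31]);
  translate([24, 24, 0]) cylinder(h = 356, r = 24);
  translate([241, 24, 0]) cylinder(h = 356, r = 24);
  translate([24, 287, 0]) cylinder(h = 356, r = 24);
  translate([241, 287, 0]) cylinder(h = 356, r = 24);
}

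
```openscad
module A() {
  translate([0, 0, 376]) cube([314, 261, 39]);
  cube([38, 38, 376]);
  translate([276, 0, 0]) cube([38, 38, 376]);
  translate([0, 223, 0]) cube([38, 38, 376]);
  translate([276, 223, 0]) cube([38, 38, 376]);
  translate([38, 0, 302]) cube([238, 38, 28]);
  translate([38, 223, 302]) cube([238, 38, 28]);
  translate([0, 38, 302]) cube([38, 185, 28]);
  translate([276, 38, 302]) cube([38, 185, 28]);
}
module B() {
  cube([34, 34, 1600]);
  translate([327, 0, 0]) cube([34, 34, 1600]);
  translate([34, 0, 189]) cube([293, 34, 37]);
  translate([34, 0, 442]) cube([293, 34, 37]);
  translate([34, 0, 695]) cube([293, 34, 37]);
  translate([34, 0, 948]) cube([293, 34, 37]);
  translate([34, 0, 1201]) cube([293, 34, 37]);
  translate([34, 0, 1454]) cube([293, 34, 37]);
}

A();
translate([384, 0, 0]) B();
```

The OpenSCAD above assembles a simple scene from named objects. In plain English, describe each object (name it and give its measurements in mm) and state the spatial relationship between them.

A is a simple wooden stool: a rectangular seat 314 mm (x) by 261 mm (y), 39 mm thick, top face at z = 415 mm, on four square legs, each 38×38 mm in cross-section. The legs rest on z = 0, each flush with a corner of the seat. Four stretchers, 38 mm wide and 28 mm tall, connect adjacent legs with their undersides at z = 302 mm, each running between the inner faces of the legs it joins and aligned with the legs' outer faces on the other axis.

B is a wooden ladder with two side rails of 34×34 mm section and 1600 mm height, set 361 mm apart overall. Between them run 6 rectangular rungs (34 mm deep, 37 mm thick), front faces flush with the rails' −y face. The bottom of the first rung is 189 mm above the floor and each subsequent rung is 253 mm higher than the one below.

The ladder is on the floor beside the stool on its +x side.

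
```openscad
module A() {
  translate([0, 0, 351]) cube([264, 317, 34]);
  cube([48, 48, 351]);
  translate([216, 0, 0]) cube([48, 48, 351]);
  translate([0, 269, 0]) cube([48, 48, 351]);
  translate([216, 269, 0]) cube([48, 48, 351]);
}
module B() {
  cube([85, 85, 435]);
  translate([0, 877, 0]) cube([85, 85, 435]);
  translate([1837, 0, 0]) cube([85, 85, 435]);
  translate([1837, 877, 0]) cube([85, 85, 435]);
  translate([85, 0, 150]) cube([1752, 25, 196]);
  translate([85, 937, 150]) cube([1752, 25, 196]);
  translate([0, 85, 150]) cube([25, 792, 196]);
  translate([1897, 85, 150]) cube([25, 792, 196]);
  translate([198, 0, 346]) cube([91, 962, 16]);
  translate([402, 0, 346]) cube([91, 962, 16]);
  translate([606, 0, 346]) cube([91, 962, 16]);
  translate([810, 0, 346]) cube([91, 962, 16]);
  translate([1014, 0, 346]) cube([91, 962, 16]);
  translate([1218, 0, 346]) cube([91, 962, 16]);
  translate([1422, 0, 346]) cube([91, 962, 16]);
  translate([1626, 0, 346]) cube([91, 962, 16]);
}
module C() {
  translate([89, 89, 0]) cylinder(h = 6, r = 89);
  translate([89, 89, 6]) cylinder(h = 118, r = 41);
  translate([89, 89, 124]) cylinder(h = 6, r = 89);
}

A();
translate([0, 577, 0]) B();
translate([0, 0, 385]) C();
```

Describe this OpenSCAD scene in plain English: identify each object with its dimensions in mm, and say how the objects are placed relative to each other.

A is a four-legged stool. The seat is a 264×317×34 mm slab whose top surface is at z = 385 mm; four square legs, each 48×48 mm in cross-section, run from the floor (z = 0) to the underside of the seat, each flush with a corner of the seat.

B is a bed frame 1922 mm long (x) by 962 mm wide (y). Four 85×85 mm corner posts, 435 mm tall, at the corners of the footprint. Four rails of 25 mm thickness and 196 mm height run between adjacent posts with their undersides at z = 150 mm, their outer faces flush with the outside of the frame (the two x-running rails run between the posts' inner faces; the two y-running rails run between the posts' inner faces). 8 slats, each 91 mm wide (x) and 16 mm thick, lie across the top of the two x-running rails, running the full 962 mm width of the frame in y; the slats are evenly spaced along x between the inner faces of the end posts with equal gaps (rounded down to the nearest mm) at the −x end and between each pair — any rounding remainder accumulates at the +x end.

C is a spool: two coaxial disc flanges of radius 89 mm and thickness 6 mm, joined by a core cylinder of radius 41 mm and height 118 mm. The lower flange rests on z = 0 and the three cylinders share a vertical axis.

The bed frame is on the floor beside the stool on its +y side. The spool is on top of the stool.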